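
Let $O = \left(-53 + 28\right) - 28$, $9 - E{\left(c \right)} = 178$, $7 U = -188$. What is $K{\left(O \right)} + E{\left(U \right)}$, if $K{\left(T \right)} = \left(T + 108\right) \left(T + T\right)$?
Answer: $-5999$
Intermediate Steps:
$U = - \frac{188}{7}$ ($U = \frac{1}{7} \left(-188\right) = - \frac{188}{7} \approx -26.857$)
$E{\left(c \right)} = -169$ ($E{\left(c \right)} = 9 - 178 = -169$)
$O = -53$ ($O = -25 - 28 = -53$)
$K{\left(T \right)} = 2 T \left(108 + T\right)$ ($K{\left(T \right)} = \left(108 + T\right) 2 T = 2 T \left(108 + T\right)$)
$K{\left(O \right)} + E{\left(U \right)} = 2 \left(-53\right) \left(108 - 53\right) - 169 = 2 \left(-53\right) 55 - 169 = -5830 - 169 = -5999$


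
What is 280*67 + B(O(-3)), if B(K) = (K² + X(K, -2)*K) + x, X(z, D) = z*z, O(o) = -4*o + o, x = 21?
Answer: 19591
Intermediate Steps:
O(o) = -3*o
X(z, D) = z²
B(K) = 21 + K² + K³ (B(K) = (K² + K²*K) + 21 = (K² + K³) + 21 = 21 + K² + K³)
280*67 + B(O(-3)) = 280*67 + (21 + (-3*(-3))² + (-3*(-3))³) = 18760 + (21 + 9² + 9³) = 18760 + (21 + 81 + 729) = 18760 + 831 = 19591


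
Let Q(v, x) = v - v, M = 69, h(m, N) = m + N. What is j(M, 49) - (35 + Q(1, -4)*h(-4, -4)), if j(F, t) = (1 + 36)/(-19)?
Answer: -702/19 ≈ -36.947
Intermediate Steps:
h(m, N) = N + m
Q(v, x) = 0
j(F, t) = -37/19 (j(F, t) = 37*(-1/19) = -37/19)
j(M, 49) - (35 + Q(1, -4)*h(-4, -4)) = -37/19 - (35 + 0*(-4 - 4)) = -37/19 - (35 + 0*(-8)) = -37/19 - (35 + 0) = -37/19 - 1*35 = -37/19 - 35 = -702/19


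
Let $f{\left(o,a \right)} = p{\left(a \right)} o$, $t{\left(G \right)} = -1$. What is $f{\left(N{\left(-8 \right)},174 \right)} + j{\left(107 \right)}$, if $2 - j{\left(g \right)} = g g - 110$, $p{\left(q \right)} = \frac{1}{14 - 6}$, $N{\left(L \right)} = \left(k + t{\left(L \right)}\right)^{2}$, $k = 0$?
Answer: $- \frac{90695}{8} \approx -11337.0$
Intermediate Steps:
$N{\left(L \right)} = 1$ ($N{\left(L \right)} = \left(0 - 1\right)^{2} = \left(-1\right)^{2} = 1$)
$p{\left(q \right)} = \frac{1}{8}$
$f{\left(o,a \right)} = \frac{o}{8}$
$j{\left(g \right)} = 112 - g^{2}$ ($j{\left(g \right)} = 2 - \left(g g - 110\right) = 2 - \left(g^{2} - 110\right) = 2 - \left(-110 + g^{2}\right) = 112 - g^{2}$)
$f{\left(N{\left(-8 \right)},174 \right)} + j{\left(107 \right)} = \frac{1}{8} \cdot 1 + \left(112 - 107^{2}\right) = \frac{1}{8} + \left(112 - 11449\right) = \frac{1}{8} - 11337 = - \frac{90695}{8}$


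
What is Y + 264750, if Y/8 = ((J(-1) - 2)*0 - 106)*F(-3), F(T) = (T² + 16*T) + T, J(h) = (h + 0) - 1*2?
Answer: 300366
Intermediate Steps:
J(h) = -2 + h (J(h) = h - 2 = -2 + h)
F(T) = T² + 17*T
Y = 35616 (Y = 8*((((-2 - 1) - 2)*0 - 106)*(-3*(17 - 3))) = 8*(((-3 - 2)*0 - 106)*(-3*14)) = 8*((-5*0 - 106)*(-42)) = 8*((0 - 106)*(-42)) = 8*(-106*(-42)) = 8*4452 = 35616)
Y + 264750 = 35616 + 264750 = 300366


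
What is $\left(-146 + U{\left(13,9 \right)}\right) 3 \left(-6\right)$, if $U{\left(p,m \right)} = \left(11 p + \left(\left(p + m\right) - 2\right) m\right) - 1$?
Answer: $-3168$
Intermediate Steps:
$U{\left(p,m \right)} = -1 + 11 p + m \left(-2 + m + p\right)$ ($U{\left(p,m \right)} = \left(11 p + \left(\left(m + p\right) - 2\right) m\right) - 1 = \left(11 p + \left(-2 + m + p\right) m\right) - 1 = \left(11 p + m \left(-2 + m + p\right)\right) - 1 = -1 + 11 p + m \left(-2 + m + p\right)$)
$\left(-146 + U{\left(13,9 \right)}\right) 3 \left(-6\right) = \left(-146 + \left(-1 + 9^{2} - 18 + 11 \cdot 13 + 9 \cdot 13\right)\right) 3 \left(-6\right) = \left(-146 + \left(-1 + 81 - 18 + 143 + 117\right)\right) \left(-18\right) = \left(-146 + 322\right) \left(-18\right) = 176 \left(-18\right) = -3168$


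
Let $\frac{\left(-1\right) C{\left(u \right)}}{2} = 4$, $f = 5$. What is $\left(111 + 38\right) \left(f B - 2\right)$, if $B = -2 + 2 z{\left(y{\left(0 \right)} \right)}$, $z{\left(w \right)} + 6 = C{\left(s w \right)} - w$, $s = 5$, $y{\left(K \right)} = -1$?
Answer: $-21158$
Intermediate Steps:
$C{\left(u \right)} = -8$ ($C{\left(u \right)} = \left(-2\right) 4 = -8$)
$z{\left(w \right)} = -14 - w$ ($z{\left(w \right)} = -6 - \left(8 + w\right) = -14 - w$)
$B = -28$ ($B = -2 + 2 \left(-14 - -1\right) = -2 + 2 \left(-14 + 1\right) = -2 + 2 \left(-13\right) = -2 - 26 = -28$)
$\left(111 + 38\right) \left(f B - 2\right) = \left(111 + 38\right) \left(5 \left(-28\right) - 2\right) = 149 \left(-140 - 2\right) = 149 \left(-142\right) = -21158$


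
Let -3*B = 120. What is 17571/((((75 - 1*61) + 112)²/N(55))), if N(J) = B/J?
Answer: -11714/14553 ≈ -0.80492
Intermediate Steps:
B = -40 (B = -⅓*120 = -40)
N(J) = -40/J
17571/((((75 - 1*61) + 112)²/N(55))) = 17571/((((75 - 1*61) + 112)²/((-40/55)))) = 17571/((((75 - 61) + 112)²/((-40*1/55)))) = 17571/(((14 + 112)²/(-8/11))) = 17571/((126²*(-11/8))) = 17571/((15876*(-11/8))) = 17571/(-43659/2) = 17571*(-2/43659) = -11714/14553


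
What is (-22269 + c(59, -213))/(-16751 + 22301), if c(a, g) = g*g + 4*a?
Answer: 11668/2775 ≈ 4.2047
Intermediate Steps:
c(a, g) = g**2 + 4*a
(-22269 + c(59, -213))/(-16751 + 22301) = (-22269 + ((-213)**2 + 4*59))/(-16751 + 22301) = (-22269 + (45369 + 236))/5550 = (-22269 + 45605)*(1/5550) = 23336*(1/5550) = 11668/2775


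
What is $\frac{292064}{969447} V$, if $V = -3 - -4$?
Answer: $\frac{292064}{969447} \approx 0.30127$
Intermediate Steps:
$V = 1$ ($V = -3 + 4 = 1$)
$\frac{292064}{969447} V = \frac{292064}{969447} \cdot 1 = \frac{292064}{969447}$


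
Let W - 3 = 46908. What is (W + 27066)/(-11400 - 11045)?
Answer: -73977/22445 ≈ -3.2959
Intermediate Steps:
W = 46911 (W = 3 + 46908 = 46911)
(W + 27066)/(-11400 - 11045) = (46911 + 27066)/(-11400 - 11045) = 73977/(-22445) = 73977*(-1/22445) = -73977/22445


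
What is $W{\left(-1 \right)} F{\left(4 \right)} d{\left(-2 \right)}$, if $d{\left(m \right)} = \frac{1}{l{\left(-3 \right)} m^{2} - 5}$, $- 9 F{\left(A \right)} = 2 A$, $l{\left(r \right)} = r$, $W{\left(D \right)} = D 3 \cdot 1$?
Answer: $- \frac{8}{51} \approx -0.15686$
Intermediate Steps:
$W{\left(D \right)} = 3 D$ ($W{\left(D \right)} = 3 D 1 = 3 D$)
$F{\left(A \right)} = - \frac{2 A}{9}$
$d{\left(m \right)} = \frac{1}{-5 - 3 m^{2}}$ ($d{\left(m \right)} = \frac{1}{- 3 m^{2} - 5} = \frac{1}{-5 - 3 m^{2}}$)
$W{\left(-1 \right)} F{\left(4 \right)} d{\left(-2 \right)} = \frac{3 \left(-1\right) \left(\left(- \frac{2}{9}\right) 4\right)}{-5 - 3 \left(-2\right)^{2}} = \frac{\left(-3\right) \left(- \frac{8}{9}\right)}{-5 - 12} = \frac{8}{3 \left(-5 - 12\right)} = \frac{8}{3 \left(-17\right)} = \frac{8}{3} \left(- \frac{1}{17}\right) = - \frac{8}{51}$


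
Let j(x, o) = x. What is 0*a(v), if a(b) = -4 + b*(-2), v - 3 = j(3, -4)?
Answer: 0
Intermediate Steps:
v = 6 (v = 3 + 3 = 6)
a(b) = -4 - 2*b
0*a(v) = 0*(-4 - 2*6) = 0*(-4 - 12) = 0*(-16) = 0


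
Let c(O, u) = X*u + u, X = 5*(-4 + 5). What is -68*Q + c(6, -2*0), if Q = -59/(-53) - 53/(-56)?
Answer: -103921/742 ≈ -140.06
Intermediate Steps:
X = 5 (X = 5*1 = 5)
c(O, u) = 6*u (c(O, u) = 5*u + u = 6*u)
Q = 6113/2968 (Q = -59*(-1/53) - 53*(-1/56) = 59/53 + 53/56 = 6113/2968 ≈ 2.0596)
-68*Q + c(6, -2*0) = -68*6113/2968 + 6*(-2*0) = -103921/742 + 6*0 = -103921/742 + 0 = -103921/742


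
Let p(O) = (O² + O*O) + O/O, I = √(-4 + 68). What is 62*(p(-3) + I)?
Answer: 1674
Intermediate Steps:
I = 8 (I = √64 = 8)
p(O) = 1 + 2*O² (p(O) = (O² + O²) + 1 = 2*O² + 1 = 1 + 2*O²)
62*(p(-3) + I) = 62*((1 + 2*(-3)²) + 8) = 62*((1 + 2*9) + 8) = 62*((1 + 18) + 8) = 62*(19 + 8) = 62*27 = 1674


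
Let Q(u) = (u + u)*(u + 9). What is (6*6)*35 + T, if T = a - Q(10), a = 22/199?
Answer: 175142/199 ≈ 880.11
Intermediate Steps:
Q(u) = 2*u*(9 + u) (Q(u) = (2*u)*(9 + u) = 2*u*(9 + u))
a = 22/199 (a = 22*(1/199) = 22/199 ≈ 0.11055)
T = -75598/199 (T = 22/199 - 2*10*(9 + 10) = 22/199 - 2*10*19 = 22/199 - 1*380 = 22/199 - 380 = -75598/199 ≈ -379.89)
(6*6)*35 + T = (6*6)*35 - 75598/199 = 36*35 - 75598/199 = 1260 - 75598/199 = 175142/199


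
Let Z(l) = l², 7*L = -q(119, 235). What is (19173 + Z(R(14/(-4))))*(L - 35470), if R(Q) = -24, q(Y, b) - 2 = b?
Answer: -4908159723/7 ≈ -7.0117e+8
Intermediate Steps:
q(Y, b) = 2 + b
L = -237/7 (L = (-(2 + 235))/7 = (-1*237)/7 = (⅐)*(-237) = -237/7 ≈ -33.857)
(19173 + Z(R(14/(-4))))*(L - 35470) = (19173 + (-24)²)*(-237/7 - 35470) = (19173 + 576)*(-248527/7) = 19749*(-248527/7) = -4908159723/7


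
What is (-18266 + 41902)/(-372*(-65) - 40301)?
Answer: -23636/16121 ≈ -1.4662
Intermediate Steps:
(-18266 + 41902)/(-372*(-65) - 40301) = 23636/(24180 - 40301) = 23636/(-16121) = 23636*(-1/16121) = -23636/16121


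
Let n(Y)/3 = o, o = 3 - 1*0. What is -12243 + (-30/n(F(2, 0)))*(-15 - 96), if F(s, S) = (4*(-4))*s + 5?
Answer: -11873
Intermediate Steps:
o = 3 (o = 3 + 0 = 3)
F(s, S) = 5 - 16*s (F(s, S) = -16*s + 5 = 5 - 16*s)
n(Y) = 9 (n(Y) = 3*3 = 9)
-12243 + (-30/n(F(2, 0)))*(-15 - 96) = -12243 + (-30/9)*(-15 - 96) = -12243 - 30*1/9*(-111) = -12243 - 10/3*(-111) = -12243 + 370 = -11873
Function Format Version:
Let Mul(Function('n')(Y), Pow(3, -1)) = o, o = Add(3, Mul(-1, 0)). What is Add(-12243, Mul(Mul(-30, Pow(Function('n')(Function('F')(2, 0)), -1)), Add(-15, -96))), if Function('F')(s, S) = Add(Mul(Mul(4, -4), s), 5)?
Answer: -11873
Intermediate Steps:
o = 3 (o = Add(3, 0) = 3)
Function('F')(s, S) = Add(5, Mul(-16, s)) (Function('F')(s, S) = Add(Mul(-16, s), 5) = Add(5, Mul(-16, s)))
Function('n')(Y) = 9 (Function('n')(Y) = Mul(3, 3) = 9)
Add(-12243, Mul(Mul(-30, Pow(Function('n')(Function('F')(2, 0)), -1)), Add(-15, -96))) = Add(-12243, Mul(Mul(-30, Pow(9, -1)), Add(-15, -96))) = Add(-12243, Mul(Mul(-30, Rational(1, 9)), -111)) = Add(-12243, Mul(Rational(-10, 3), -111)) = Add(-12243, 370) = -11873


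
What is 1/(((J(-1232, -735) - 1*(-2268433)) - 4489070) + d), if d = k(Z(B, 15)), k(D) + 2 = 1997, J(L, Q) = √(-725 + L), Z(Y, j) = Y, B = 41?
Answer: -2218642/4922372326121 - I*√1957/4922372326121 ≈ -4.5073e-7 - 8.9871e-12*I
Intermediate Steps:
k(D) = 1995 (k(D) = -2 + 1997 = 1995)
d = 1995
1/(((J(-1232, -735) - 1*(-2268433)) - 4489070) + d) = 1/(((√(-725 - 1232) - 1*(-2268433)) - 4489070) + 1995) = 1/(((√(-1957) + 2268433) - 4489070) + 1995) = 1/(((I*√1957 + 2268433) - 4489070) + 1995) = 1/(((2268433 + I*√1957) - 4489070) + 1995) = 1/((-2220637 + I*√1957) + 1995) = 1/(-2218642 + I*√1957)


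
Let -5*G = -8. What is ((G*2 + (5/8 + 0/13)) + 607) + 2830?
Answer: 137633/40 ≈ 3440.8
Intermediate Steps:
G = 8/5 (G = -1/5*(-8) = 8/5 ≈ 1.6000)
((G*2 + (5/8 + 0/13)) + 607) + 2830 = (((8/5)*2 + (5/8 + 0/13)) + 607) + 2830 = ((16/5 + (5*(1/8) + 0*(1/13))) + 607) + 2830 = ((16/5 + (5/8 + 0)) + 607) + 2830 = ((16/5 + 5/8) + 607) + 2830 = (153/40 + 607) + 2830 = 24433/40 + 2830 = 137633/40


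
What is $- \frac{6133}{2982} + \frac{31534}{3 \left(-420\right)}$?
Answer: $- \frac{605726}{22365} \approx -27.084$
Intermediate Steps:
$- \frac{6133}{2982} + \frac{31534}{3 \left(-420\right)} = \left(-6133\right) \frac{1}{2982} + \frac{31534}{-1260} = - \frac{6133}{2982} + 31534 \left(- \frac{1}{1260}\right) = - \frac{6133}{2982} - \frac{15767}{630} = - \frac{605726}{22365}$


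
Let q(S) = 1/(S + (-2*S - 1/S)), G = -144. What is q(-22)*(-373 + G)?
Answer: -11374/485 ≈ -23.452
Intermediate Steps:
q(S) = 1/(-S - 1/S) (q(S) = 1/(S + (-1/S - 2*S)) = 1/(-S - 1/S))
q(-22)*(-373 + G) = (-1*(-22)/(1 + (-22)²))*(-373 - 144) = -1*(-22)/(1 + 484)*(-517) = -1*(-22)/485*(-517) = -1*(-22)*1/485*(-517) = (22/485)*(-517) = -11374/485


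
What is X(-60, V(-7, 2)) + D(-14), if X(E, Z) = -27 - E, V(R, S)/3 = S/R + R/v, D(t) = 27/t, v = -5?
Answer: 435/14 ≈ 31.071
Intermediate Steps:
V(R, S) = -3*R/5 + 3*S/R (V(R, S) = 3*(S/R + R/(-5)) = 3*(S/R + R*(-1/5)) = 3*(S/R - R/5) = 3*(-R/5 + S/R) = -3*R/5 + 3*S/R)
X(-60, V(-7, 2)) + D(-14) = (-27 - 1*(-60)) + 27/(-14) = (-27 + 60) + 27*(-1/14) = 33 - 27/14 = 435/14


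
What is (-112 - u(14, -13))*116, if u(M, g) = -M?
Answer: -11368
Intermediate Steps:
(-112 - u(14, -13))*116 = (-112 - (-1)*14)*116 = (-112 - 1*(-14))*116 = (-112 + 14)*116 = -98*116 = -11368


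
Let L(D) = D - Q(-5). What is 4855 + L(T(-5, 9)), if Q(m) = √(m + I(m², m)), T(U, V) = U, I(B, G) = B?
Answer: 4850 - 2*√5 ≈ 4845.5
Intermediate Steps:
Q(m) = √(m + m²)
L(D) = D - 2*√5 (L(D) = D - √(-5*(1 - 5)) = D - √(-5*(-4)) = D - √20 = D - 2*√5)
4855 + L(T(-5, 9)) = 4855 + (-5 - 2*√5) = 4850 - 2*√5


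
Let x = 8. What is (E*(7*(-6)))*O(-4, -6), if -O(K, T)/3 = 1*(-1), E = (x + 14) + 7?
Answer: -3654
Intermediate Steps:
E = 29 (E = (8 + 14) + 7 = 22 + 7 = 29)
O(K, T) = 3 (O(K, T) = -3*(-1) = 3)
(E*(7*(-6)))*O(-4, -6) = (29*(7*(-6)))*3 = (29*(-42))*3 = -1218*3 = -3654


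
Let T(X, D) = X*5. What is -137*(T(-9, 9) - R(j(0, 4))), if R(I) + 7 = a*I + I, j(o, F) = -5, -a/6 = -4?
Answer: -11919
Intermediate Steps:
a = 24 (a = -6*(-4) = 24)
T(X, D) = 5*X
R(I) = -7 + 25*I (R(I) = -7 + (24*I + I) = -7 + 25*I)
-137*(T(-9, 9) - R(j(0, 4))) = -137*(5*(-9) - (-7 + 25*(-5))) = -137*(-45 - (-7 - 125)) = -137*(-45 - 1*(-132)) = -137*(-45 + 132) = -137*87 = -11919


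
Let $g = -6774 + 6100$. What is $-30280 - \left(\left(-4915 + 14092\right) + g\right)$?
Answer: $-38783$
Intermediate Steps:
$g = -674$
$-30280 - \left(\left(-4915 + 14092\right) + g\right) = -30280 - \left(\left(-4915 + 14092\right) - 674\right) = -30280 - \left(9177 - 674\right) = -30280 - 8503 = -38783$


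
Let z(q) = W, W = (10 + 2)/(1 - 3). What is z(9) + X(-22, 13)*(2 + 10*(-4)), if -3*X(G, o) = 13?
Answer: 476/3 ≈ 158.67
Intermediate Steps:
X(G, o) = -13/3 (X(G, o) = -1/3*13 = -13/3)
W = -6 (W = 12/(-2) = 12*(-1/2) = -6)
z(q) = -6
z(9) + X(-22, 13)*(2 + 10*(-4)) = -6 - 13*(2 + 10*(-4))/3 = -6 - 13*(2 - 40)/3 = -6 - 13/3*(-38) = -6 + 494/3 = 476/3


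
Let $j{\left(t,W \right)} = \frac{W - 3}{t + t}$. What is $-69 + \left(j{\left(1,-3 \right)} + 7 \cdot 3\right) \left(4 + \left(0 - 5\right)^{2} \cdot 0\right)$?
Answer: $3$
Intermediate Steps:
$j{\left(t,W \right)} = \frac{-3 + W}{2 t}$
$-69 + \left(j{\left(1,-3 \right)} + 7 \cdot 3\right) \left(4 + \left(0 - 5\right)^{2} \cdot 0\right) = -69 + \left(\frac{-3 - 3}{2 \cdot 1} + 7 \cdot 3\right) \left(4 + \left(0 - 5\right)^{2} \cdot 0\right) = -69 + \left(\frac{1}{2} \cdot 1 \left(-6\right) + 21\right) \left(4 + \left(0 - 5\right)^{2} \cdot 0\right) = -69 + \left(-3 + 21\right) \left(4 + \left(0 - 5\right)^{2} \cdot 0\right) = -69 + 18 \left(4 + \left(-5\right)^{2} \cdot 0\right) = -69 + 18 \left(4 + 25 \cdot 0\right) = -69 + 18 \left(4 + 0\right) = -69 + 18 \cdot 4 = -69 + 72 = 3$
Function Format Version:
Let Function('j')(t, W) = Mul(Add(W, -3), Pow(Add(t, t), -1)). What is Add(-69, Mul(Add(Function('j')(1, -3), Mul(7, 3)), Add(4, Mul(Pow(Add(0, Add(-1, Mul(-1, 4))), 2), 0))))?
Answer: 3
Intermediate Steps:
Function('j')(t, W) = Mul(Rational(1, 2), Pow(t, -1), Add(-3, W)) (Function('j')(t, W) = Mul(Add(-3, W), Pow(Mul(2, t), -1)) = Mul(Add(-3, W), Mul(Rational(1, 2), Pow(t, -1))) = Mul(Rational(1, 2), Pow(t, -1), Add(-3, W)))
Add(-69, Mul(Add(Function('j')(1, -3), Mul(7, 3)), Add(4, Mul(Pow(Add(0, Add(-1, Mul(-1, 4))), 2), 0)))) = Add(-69, Mul(Add(Mul(Rational(1, 2), Pow(1, -1), Add(-3, -3)), Mul(7, 3)), Add(4, Mul(Pow(Add(0, Add(-1, Mul(-1, 4))), 2), 0)))) = Add(-69, Mul(Add(Mul(Rational(1, 2), 1, -6), 21), Add(4, Mul(Pow(Add(0, Add(-1, -4)), 2), 0)))) = Add(-69, Mul(Add(-3, 21), Add(4, Mul(Pow(Add(0, -5), 2), 0)))) = Add(-69, Mul(18, Add(4, Mul(Pow(-5, 2), 0)))) = Add(-69, Mul(18, Add(4, Mul(25, 0)))) = Add(-69, Mul(18, Add(4, 0))) = Add(-69, Mul(18, 4)) = Add(-69, 72) = 3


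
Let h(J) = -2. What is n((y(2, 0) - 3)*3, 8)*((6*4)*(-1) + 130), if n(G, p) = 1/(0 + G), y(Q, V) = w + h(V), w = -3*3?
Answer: -53/21 ≈ -2.5238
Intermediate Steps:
w = -9
y(Q, V) = -11 (y(Q, V) = -9 - 2 = -11)
n(G, p) = 1/G
n((y(2, 0) - 3)*3, 8)*((6*4)*(-1) + 130) = ((6*4)*(-1) + 130)/(((-11 - 3)*3)) = (24*(-1) + 130)/((-14*3)) = (-24 + 130)/(-42) = -1/42*106 = -53/21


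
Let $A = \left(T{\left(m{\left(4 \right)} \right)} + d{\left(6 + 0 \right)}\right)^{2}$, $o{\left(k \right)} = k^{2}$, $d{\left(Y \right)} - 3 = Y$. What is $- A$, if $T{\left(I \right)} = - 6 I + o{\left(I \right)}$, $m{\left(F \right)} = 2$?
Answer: $-1$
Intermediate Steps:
$d{\left(Y \right)} = 3 + Y$
$T{\left(I \right)} = I^{2} - 6 I$ ($T{\left(I \right)} = - 6 I + I^{2} = I^{2} - 6 I$)
$A = 1$ ($A = \left(2 \left(-6 + 2\right) + \left(3 + \left(6 + 0\right)\right)\right)^{2} = \left(2 \left(-4\right) + \left(3 + 6\right)\right)^{2} = \left(-8 + 9\right)^{2} = 1^{2} = 1$)
$- A = \left(-1\right) 1 = -1$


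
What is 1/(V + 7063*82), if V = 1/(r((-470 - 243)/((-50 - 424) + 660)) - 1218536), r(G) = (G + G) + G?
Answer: 2437095/1411482562768 ≈ 1.7266e-6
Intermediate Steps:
r(G) = 3*G (r(G) = 2*G + G = 3*G)
V = -2/2437095 (V = 1/(3*((-470 - 243)/((-50 - 424) + 660)) - 1218536) = 1/(3*(-713/(-474 + 660)) - 1218536) = 1/(3*(-713/186) - 1218536) = 1/(3*(-713*1/186) - 1218536) = 1/(3*(-23/6) - 1218536) = 1/(-23/2 - 1218536) = 1/(-2437095/2) = -2/2437095 ≈ -8.2065e-7)
1/(V + 7063*82) = 1/(-2/2437095 + 7063*82) = 1/(-2/2437095 + 579166) = 1/(1411482562768/2437095) = 2437095/1411482562768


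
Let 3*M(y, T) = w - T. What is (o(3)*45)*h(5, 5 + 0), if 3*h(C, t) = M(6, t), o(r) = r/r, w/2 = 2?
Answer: -5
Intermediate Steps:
w = 4 (w = 2*2 = 4)
o(r) = 1
M(y, T) = 4/3 - T/3 (M(y, T) = (4 - T)/3 = 4/3 - T/3)
h(C, t) = 4/9 - t/9 (h(C, t) = (4/3 - t/3)/3 = 4/9 - t/9)
(o(3)*45)*h(5, 5 + 0) = (1*45)*(4/9 - (5 + 0)/9) = 45*(4/9 - 1/9*5) = 45*(4/9 - 5/9) = 45*(-1/9) = -5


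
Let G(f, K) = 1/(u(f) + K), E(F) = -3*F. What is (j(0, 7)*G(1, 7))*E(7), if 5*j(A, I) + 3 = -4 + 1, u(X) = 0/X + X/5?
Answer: 7/2 ≈ 3.5000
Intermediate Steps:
u(X) = X/5 (u(X) = 0 + X*(⅕) = 0 + X/5 = X/5)
G(f, K) = 1/(K + f/5) (G(f, K) = 1/(f/5 + K) = 1/(K + f/5))
j(A, I) = -6/5 (j(A, I) = -⅗ + (-4 + 1)/5 = -⅗ + (⅕)*(-3) = -⅗ - ⅗ = -6/5)
(j(0, 7)*G(1, 7))*E(7) = (-6/(1 + 5*7))*(-3*7) = -6/(1 + 35)*(-21) = -6/36*(-21) = -6/5*5/36*(-21) = -⅙*(-21) = 7/2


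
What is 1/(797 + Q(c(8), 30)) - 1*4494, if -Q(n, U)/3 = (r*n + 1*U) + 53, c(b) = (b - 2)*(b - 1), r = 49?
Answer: -25283245/5626 ≈ -4494.0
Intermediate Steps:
c(b) = (-1 + b)*(-2 + b) (c(b) = (-2 + b)*(-1 + b) = (-1 + b)*(-2 + b))
Q(n, U) = -159 - 147*n - 3*U (Q(n, U) = -3*((49*n + 1*U) + 53) = -3*((49*n + U) + 53) = -3*((U + 49*n) + 53) = -3*(53 + U + 49*n) = -159 - 147*n - 3*U)
1/(797 + Q(c(8), 30)) - 1*4494 = 1/(797 + (-159 - 147*(2 + 8² - 3*8) - 3*30)) - 1*4494 = 1/(797 + (-159 - 147*(2 + 64 - 24) - 90)) - 4494 = 1/(797 + (-159 - 147*42 - 90)) - 4494 = 1/(797 + (-159 - 6174 - 90)) - 4494 = 1/(797 - 6423) - 4494 = 1/(-5626) - 4494 = -1/5626 - 4494 = -25283245/5626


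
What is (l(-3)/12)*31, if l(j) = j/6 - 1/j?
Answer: -31/72 ≈ -0.43056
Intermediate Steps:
l(j) = -1/j + j/6 (l(j) = j*(⅙) - 1/j = j/6 - 1/j = -1/j + j/6)
(l(-3)/12)*31 = ((-1/(-3) + (⅙)*(-3))/12)*31 = ((-1*(-⅓) - ½)/12)*31 = ((⅓ - ½)/12)*31 = ((1/12)*(-⅙))*31 = -1/72*31 = -31/72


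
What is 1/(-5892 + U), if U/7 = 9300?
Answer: 1/59208 ≈ 1.6890e-5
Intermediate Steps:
U = 65100 (U = 7*9300 = 65100)
1/(-5892 + U) = 1/(-5892 + 65100) = 1/59208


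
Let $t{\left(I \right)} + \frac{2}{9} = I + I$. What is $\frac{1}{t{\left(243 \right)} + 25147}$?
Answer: $\frac{9}{230695} \approx 3.9013 \cdot 10^{-5}$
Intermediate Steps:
$t{\left(I \right)} = - \frac{2}{9} + 2 I$ ($t{\left(I \right)} = - \frac{2}{9} + \left(I + I\right) = - \frac{2}{9} + 2 I$)
$\frac{1}{t{\left(243 \right)} + 25147} = \frac{1}{\left(- \frac{2}{9} + 2 \cdot 243\right) + 25147} = \frac{1}{\left(- \frac{2}{9} + 486\right) + 25147} = \frac{1}{\frac{4372}{9} + 25147} = \frac{1}{\frac{230695}{9}} = \frac{9}{230695}$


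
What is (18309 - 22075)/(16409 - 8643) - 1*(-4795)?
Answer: 18617102/3883 ≈ 4794.5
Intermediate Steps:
(18309 - 22075)/(16409 - 8643) - 1*(-4795) = -3766/7766 + 4795 = -3766*1/7766 + 4795 = -1883/3883 + 4795 = 18617102/3883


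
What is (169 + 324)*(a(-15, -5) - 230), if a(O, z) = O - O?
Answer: -113390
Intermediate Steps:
a(O, z) = 0
(169 + 324)*(a(-15, -5) - 230) = (169 + 324)*(0 - 230) = 493*(-230) = -113390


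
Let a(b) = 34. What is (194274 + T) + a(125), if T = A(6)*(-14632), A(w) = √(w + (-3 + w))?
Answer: 150412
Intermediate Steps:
A(w) = √(-3 + 2*w)
T = -43896 (T = √(-3 + 2*6)*(-14632) = √(-3 + 12)*(-14632) = √9*(-14632) = 3*(-14632) = -43896)
(194274 + T) + a(125) = (194274 - 43896) + 34 = 150378 + 34 = 150412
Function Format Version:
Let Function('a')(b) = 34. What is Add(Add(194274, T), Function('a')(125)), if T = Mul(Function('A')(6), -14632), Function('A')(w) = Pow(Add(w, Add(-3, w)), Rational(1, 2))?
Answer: 150412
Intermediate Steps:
Function('A')(w) = Pow(Add(-3, Mul(2, w)), Rational(1, 2))
T = -43896 (T = Mul(Pow(Add(-3, Mul(2, 6)), Rational(1, 2)), -14632) = Mul(Pow(Add(-3, 12), Rational(1, 2)), -14632) = Mul(Pow(9, Rational(1, 2)), -14632) = Mul(3, -14632) = -43896)
Add(Add(194274, T), Function('a')(125)) = Add(Add(194274, -43896), 34) = Add(150378, 34) = 150412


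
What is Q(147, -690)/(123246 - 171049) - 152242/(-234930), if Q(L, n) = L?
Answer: 517363544/802168485 ≈ 0.64496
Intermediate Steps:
Q(147, -690)/(123246 - 171049) - 152242/(-234930) = 147/(123246 - 171049) - 152242/(-234930) = 147/(-47803) - 152242*(-1/234930) = 147*(-1/47803) + 76121/117465 = -21/6829 + 76121/117465 = 517363544/802168485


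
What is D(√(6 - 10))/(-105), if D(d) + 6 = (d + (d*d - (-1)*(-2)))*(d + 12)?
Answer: 82/105 - 4*I/35 ≈ 0.78095 - 0.11429*I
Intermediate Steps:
D(d) = -6 + (12 + d)*(-2 + d + d²) (D(d) = -6 + (d + (d*d - (-1)*(-2)))*(d + 12) = -6 + (d + (d² - 1*2))*(12 + d) = -6 + (d + (d² - 2))*(12 + d) = -6 + (d + (-2 + d²))*(12 + d) = -6 + (-2 + d + d²)*(12 + d) = -6 + (12 + d)*(-2 + d + d²))
D(√(6 - 10))/(-105) = (-30 + (√(6 - 10))³ + 10*√(6 - 10) + 13*(√(6 - 10))²)/(-105) = -(-30 + (√(-4))³ + 10*√(-4) + 13*(√(-4))²)/105 = -(-30 + (2*I)³ + 10*(2*I) + 13*(2*I)²)/105 = -(-30 - 8*I + 20*I + 13*(-4))/105 = -(-30 - 8*I + 20*I - 52)/105 = -(-82 + 12*I)/105 = 82/105 - 4*I/35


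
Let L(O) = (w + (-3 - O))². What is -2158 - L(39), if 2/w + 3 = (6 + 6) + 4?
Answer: -660638/169 ≈ -3909.1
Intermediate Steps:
w = 2/13 (w = 2/(-3 + ((6 + 6) + 4)) = 2/(-3 + (12 + 4)) = 2/(-3 + 16) = 2/13 ≈ 0.15385)
L(O) = (-37/13 - O)² (L(O) = (2/13 + (-3 - O))² = (-37/13 - O)²)
-2158 - L(39) = -2158 - (37 + 13*39)²/169 = -2158 - (37 + 507)²/169 = -2158 - 544²/169 = -2158 - 295936/169 = -660638/169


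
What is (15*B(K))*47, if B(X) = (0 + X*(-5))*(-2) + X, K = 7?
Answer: 54285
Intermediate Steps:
B(X) = 11*X (B(X) = (0 - 5*X)*(-2) + X = -5*X*(-2) + X = 10*X + X = 11*X)
(15*B(K))*47 = (15*(11*7))*47 = (15*77)*47 = 1155*47 = 54285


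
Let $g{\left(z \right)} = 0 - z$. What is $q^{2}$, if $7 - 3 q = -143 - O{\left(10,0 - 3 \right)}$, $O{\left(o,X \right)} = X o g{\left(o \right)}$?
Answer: $22500$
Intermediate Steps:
$g{\left(z \right)} = - z$
$O{\left(o,X \right)} = - X o^{2}$ ($O{\left(o,X \right)} = X o \left(- o\right) = - X o^{2}$)
$q = 150$ ($q = \frac{7}{3} - \frac{-143 - - \left(0 - 3\right) 10^{2}}{3} = \frac{7}{3} - \frac{-143 - \left(-1\right) \left(0 - 3\right) 100}{3} = \frac{7}{3} - \frac{-143 - \left(-1\right) \left(-3\right) 100}{3} = \frac{7}{3} - \frac{-143 - 300}{3} = \frac{7}{3} - - \frac{443}{3} = \frac{7}{3} + \frac{443}{3} = 150$)
$q^{2} = 150^{2} = 22500$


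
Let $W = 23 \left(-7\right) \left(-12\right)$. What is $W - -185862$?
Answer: $187794$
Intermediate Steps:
$W = 1932$ ($W = \left(-161\right) \left(-12\right) = 1932$)
$W - -185862 = 1932 - -185862 = 1932 + 185862 = 187794$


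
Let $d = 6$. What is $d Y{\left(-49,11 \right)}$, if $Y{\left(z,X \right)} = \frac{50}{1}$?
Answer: $300$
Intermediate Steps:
$Y{\left(z,X \right)} = 50$ ($Y{\left(z,X \right)} = 50 \cdot 1 = 50$)
$d Y{\left(-49,11 \right)} = 6 \cdot 50 = 300$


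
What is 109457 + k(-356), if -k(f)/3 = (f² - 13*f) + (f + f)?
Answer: -282499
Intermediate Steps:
k(f) = -3*f² + 33*f (k(f) = -3*((f² - 13*f) + (f + f)) = -3*((f² - 13*f) + 2*f) = -3*(f² - 11*f) = -3*f² + 33*f)
109457 + k(-356) = 109457 + 3*(-356)*(11 - 1*(-356)) = 109457 + 3*(-356)*(11 + 356) = 109457 + 3*(-356)*367 = 109457 - 391956 = -282499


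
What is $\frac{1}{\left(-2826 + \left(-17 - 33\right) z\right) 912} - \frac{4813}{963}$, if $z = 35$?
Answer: $- \frac{6695383873}{1339633152} \approx -4.9979$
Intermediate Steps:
$\frac{1}{\left(-2826 + \left(-17 - 33\right) z\right) 912} - \frac{4813}{963} = \frac{1}{\left(-2826 + \left(-17 - 33\right) 35\right) 912} - \frac{4813}{963} = \frac{1}{-2826 - 1750} \cdot \frac{1}{912} - \frac{4813}{963} = \frac{1}{-4576} \cdot \frac{1}{912} - \frac{4813}{963} = \left(- \frac{1}{4576}\right) \frac{1}{912} - \frac{4813}{963} = - \frac{1}{4173312} - \frac{4813}{963} = - \frac{6695383873}{1339633152}$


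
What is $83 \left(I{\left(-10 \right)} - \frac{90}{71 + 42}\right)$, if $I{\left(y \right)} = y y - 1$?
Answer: $\frac{921051}{113} \approx 8150.9$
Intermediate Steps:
$I{\left(y \right)} = -1 + y^{2}$ ($I{\left(y \right)} = y^{2} - 1 = -1 + y^{2}$)
$83 \left(I{\left(-10 \right)} - \frac{90}{71 + 42}\right) = 83 \left(\left(-1 + \left(-10\right)^{2}\right) - \frac{90}{71 + 42}\right) = 83 \left(\left(-1 + 100\right) - \frac{90}{113}\right) = 83 \left(99 - \frac{90}{113}\right) = 83 \cdot \frac{11097}{113} = \frac{921051}{113}$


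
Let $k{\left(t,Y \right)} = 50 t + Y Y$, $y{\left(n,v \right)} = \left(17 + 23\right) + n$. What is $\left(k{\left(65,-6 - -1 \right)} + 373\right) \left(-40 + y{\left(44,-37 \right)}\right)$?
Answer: $160512$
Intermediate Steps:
$y{\left(n,v \right)} = 40 + n$
$k{\left(t,Y \right)} = Y^{2} + 50 t$ ($k{\left(t,Y \right)} = 50 t + Y^{2} = Y^{2} + 50 t$)
$\left(k{\left(65,-6 - -1 \right)} + 373\right) \left(-40 + y{\left(44,-37 \right)}\right) = \left(\left(\left(-6 - -1\right)^{2} + 50 \cdot 65\right) + 373\right) \left(-40 + \left(40 + 44\right)\right) = \left(\left(\left(-6 + 1\right)^{2} + 3250\right) + 373\right) \left(-40 + 84\right) = \left(\left(\left(-5\right)^{2} + 3250\right) + 373\right) 44 = \left(\left(25 + 3250\right) + 373\right) 44 = \left(3275 + 373\right) 44 = 3648 \cdot 44 = 160512$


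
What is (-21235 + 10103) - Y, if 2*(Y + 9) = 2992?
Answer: -12619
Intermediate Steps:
Y = 1487 (Y = -9 + (½)*2992 = -9 + 1496 = 1487)
(-21235 + 10103) - Y = (-21235 + 10103) - 1*1487 = -11132 - 1487 = -12619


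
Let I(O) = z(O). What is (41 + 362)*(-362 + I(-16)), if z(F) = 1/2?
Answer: -291369/2 ≈ -1.4568e+5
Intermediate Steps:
z(F) = 1/2
I(O) = 1/2
(41 + 362)*(-362 + I(-16)) = (41 + 362)*(-362 + 1/2) = 403*(-723/2) = -291369/2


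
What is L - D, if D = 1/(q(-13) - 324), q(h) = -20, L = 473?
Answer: 162713/344 ≈ 473.00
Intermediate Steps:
D = -1/344 (D = 1/(-20 - 324) = 1/(-344) = -1/344 ≈ -0.0029070)
L - D = 473 - 1*(-1/344) = 473 + 1/344 = 162713/344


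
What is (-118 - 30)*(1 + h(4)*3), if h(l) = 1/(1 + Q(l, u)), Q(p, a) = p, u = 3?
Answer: -1184/5 ≈ -236.80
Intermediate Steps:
h(l) = 1/(1 + l)
(-118 - 30)*(1 + h(4)*3) = (-118 - 30)*(1 + 3/(1 + 4)) = -148*(1 + 3/5) = -148*(1 + (⅕)*3) = -148*(1 + ⅗) = -148*8/5 = -1184/5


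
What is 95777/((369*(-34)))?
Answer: -95777/12546 ≈ -7.6341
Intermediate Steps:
95777/((369*(-34))) = 95777/(-12546) = 95777*(-1/12546) = -95777/12546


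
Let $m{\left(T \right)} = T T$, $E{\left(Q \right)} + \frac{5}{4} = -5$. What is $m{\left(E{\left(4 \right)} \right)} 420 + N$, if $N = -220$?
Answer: $\frac{64745}{4} \approx 16186.0$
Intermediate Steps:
$E{\left(Q \right)} = - \frac{25}{4}$ ($E{\left(Q \right)} = - \frac{5}{4} - 5 = - \frac{25}{4}$)
$m{\left(T \right)} = T^{2}$
$m{\left(E{\left(4 \right)} \right)} 420 + N = \left(- \frac{25}{4}\right)^{2} \cdot 420 - 220 = \frac{625}{16} \cdot 420 - 220 = \frac{65625}{4} - 220 = \frac{64745}{4}$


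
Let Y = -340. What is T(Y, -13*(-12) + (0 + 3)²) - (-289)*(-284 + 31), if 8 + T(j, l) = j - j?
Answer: -73125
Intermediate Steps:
T(j, l) = -8 (T(j, l) = -8 + (j - j) = -8 + 0 = -8)
T(Y, -13*(-12) + (0 + 3)²) - (-289)*(-284 + 31) = -8 - (-289)*(-284 + 31) = -8 - (-289)*(-253) = -8 - 1*73117 = -8 - 73117 = -73125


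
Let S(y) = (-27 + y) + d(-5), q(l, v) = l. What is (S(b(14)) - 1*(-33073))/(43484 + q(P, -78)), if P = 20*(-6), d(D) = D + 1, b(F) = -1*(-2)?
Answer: 8261/10841 ≈ 0.76201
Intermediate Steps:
b(F) = 2
d(D) = 1 + D
P = -120
S(y) = -31 + y (S(y) = (-27 + y) + (1 - 5) = (-27 + y) - 4 = -31 + y)
(S(b(14)) - 1*(-33073))/(43484 + q(P, -78)) = ((-31 + 2) - 1*(-33073))/(43484 - 120) = (-29 + 33073)/43364 = 33044*(1/43364) = 8261/10841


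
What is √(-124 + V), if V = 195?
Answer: √71 ≈ 8.4261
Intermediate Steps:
√(-124 + V) = √(-124 + 195) = √71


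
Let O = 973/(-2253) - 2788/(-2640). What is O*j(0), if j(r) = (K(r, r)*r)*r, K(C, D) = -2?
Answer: 0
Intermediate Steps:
O = 103129/165220 (O = 973*(-1/2253) - 2788*(-1/2640) = -973/2253 + 697/660 = 103129/165220 ≈ 0.62419)
j(r) = -2*r**2 (j(r) = (-2*r)*r = -2*r**2)
O*j(0) = 103129*(-2*0**2)/165220 = 103129*(-2*0)/165220 = (103129/165220)*0 = 0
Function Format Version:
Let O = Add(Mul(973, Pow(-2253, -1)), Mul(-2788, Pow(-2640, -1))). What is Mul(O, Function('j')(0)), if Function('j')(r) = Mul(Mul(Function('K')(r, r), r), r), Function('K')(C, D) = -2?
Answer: 0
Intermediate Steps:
O = Rational(103129, 165220) (O = Add(Mul(973, Rational(-1, 2253)), Mul(-2788, Rational(-1, 2640))) = Add(Rational(-973, 2253), Rational(697, 660)) = Rational(103129, 165220) ≈ 0.62419)
Function('j')(r) = Mul(-2, Pow(r, 2)) (Function('j')(r) = Mul(Mul(-2, r), r) = Mul(-2, Pow(r, 2)))
Mul(O, Function('j')(0)) = Mul(Rational(103129, 165220), Mul(-2, Pow(0, 2))) = Mul(Rational(103129, 165220), Mul(-2, 0)) = Mul(Rational(103129, 165220), 0) = 0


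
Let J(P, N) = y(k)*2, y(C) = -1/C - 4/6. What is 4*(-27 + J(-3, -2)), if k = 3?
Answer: -116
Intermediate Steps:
y(C) = -⅔ - 1/C (y(C) = -1/C - 4*⅙ = -1/C - ⅔ = -⅔ - 1/C)
J(P, N) = -2 (J(P, N) = (-⅔ - 1/3)*2 = (-⅔ - 1*⅓)*2 = (-⅔ - ⅓)*2 = -1*2 = -2)
4*(-27 + J(-3, -2)) = 4*(-27 - 2) = 4*(-29) = -116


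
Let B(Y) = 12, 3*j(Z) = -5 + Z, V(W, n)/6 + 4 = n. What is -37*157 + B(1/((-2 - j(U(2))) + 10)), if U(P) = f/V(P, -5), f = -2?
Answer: -5797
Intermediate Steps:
V(W, n) = -24 + 6*n
U(P) = 1/27 (U(P) = -2/(-24 + 6*(-5)) = -2/(-24 - 30) = -2/(-54) = -2*(-1/54) = 1/27)
j(Z) = -5/3 + Z/3 (j(Z) = (-5 + Z)/3 = -5/3 + Z/3)
-37*157 + B(1/((-2 - j(U(2))) + 10)) = -37*157 + 12 = -5809 + 12 = -5797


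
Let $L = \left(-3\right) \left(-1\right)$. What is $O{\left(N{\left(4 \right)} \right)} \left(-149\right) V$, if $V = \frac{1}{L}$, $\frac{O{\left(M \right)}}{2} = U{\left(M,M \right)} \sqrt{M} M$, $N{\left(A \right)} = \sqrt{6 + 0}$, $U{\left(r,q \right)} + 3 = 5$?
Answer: $- \frac{596 \cdot 6^{\frac{3}{4}}}{3} \approx -761.62$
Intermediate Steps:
$U{\left(r,q \right)} = 2$ ($U{\left(r,q \right)} = -3 + 5 = 2$)
$N{\left(A \right)} = \sqrt{6}$
$L = 3$
$O{\left(M \right)} = 4 M^{\frac{3}{2}}$ ($O{\left(M \right)} = 2 \cdot 2 \sqrt{M} M = 2 \cdot 2 M^{\frac{3}{2}} = 4 M^{\frac{3}{2}}$)
$V = \frac{1}{3} \approx 0.33333$
$O{\left(N{\left(4 \right)} \right)} \left(-149\right) V = 4 \left(\sqrt{6}\right)^{\frac{3}{2}} \left(-149\right) \frac{1}{3} = 4 \cdot 6^{\frac{3}{4}} \left(-149\right) \frac{1}{3} = - 596 \cdot 6^{\frac{3}{4}} \cdot \frac{1}{3} = - \frac{596 \cdot 6^{\frac{3}{4}}}{3}$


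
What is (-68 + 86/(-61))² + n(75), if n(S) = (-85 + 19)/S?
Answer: 448087038/93025 ≈ 4816.8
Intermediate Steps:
n(S) = -66/S
(-68 + 86/(-61))² + n(75) = (-68 + 86/(-61))² - 66/75 = (-68 + 86*(-1/61))² - 66*1/75 = (-68 - 86/61)² - 22/25 = (-4234/61)² - 22/25 = 17926756/3721 - 22/25 = 448087038/93025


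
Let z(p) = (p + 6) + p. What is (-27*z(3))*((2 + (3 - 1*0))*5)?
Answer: -8100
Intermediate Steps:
z(p) = 6 + 2*p (z(p) = (6 + p) + p = 6 + 2*p)
(-27*z(3))*((2 + (3 - 1*0))*5) = (-27*(6 + 2*3))*((2 + (3 - 1*0))*5) = (-27*(6 + 6))*((2 + (3 + 0))*5) = (-27*12)*((2 + 3)*5) = -1620*5 = -324*25 = -8100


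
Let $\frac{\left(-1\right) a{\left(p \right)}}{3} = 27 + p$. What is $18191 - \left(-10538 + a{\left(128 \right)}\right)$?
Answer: $29194$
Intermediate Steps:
$a{\left(p \right)} = -81 - 3 p$ ($a{\left(p \right)} = - 3 \left(27 + p\right) = -81 - 3 p$)
$18191 - \left(-10538 + a{\left(128 \right)}\right) = 18191 - \left(-10538 - 465\right) = 18191 - -11003 = 18191 + 11003 = 29194$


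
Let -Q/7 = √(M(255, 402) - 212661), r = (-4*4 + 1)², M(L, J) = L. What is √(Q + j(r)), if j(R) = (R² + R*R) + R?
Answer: √(101475 - 7*I*√212406) ≈ 318.59 - 5.063*I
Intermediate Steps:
r = 225 (r = (-16 + 1)² = (-15)² = 225)
j(R) = R + 2*R² (j(R) = (R² + R²) + R = 2*R² + R = R + 2*R²)
Q = -7*I*√212406 (Q = -7*√(255 - 212661) = -7*I*√212406 ≈ -3226.1*I)
√(Q + j(r)) = √(-7*I*√212406 + 225*(1 + 2*225)) = √(-7*I*√212406 + 225*(1 + 450)) = √(-7*I*√212406 + 225*451) = √(-7*I*√212406 + 101475) = √(101475 - 7*I*√212406)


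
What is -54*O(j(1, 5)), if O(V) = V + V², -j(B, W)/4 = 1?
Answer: -648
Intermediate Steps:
j(B, W) = -4 (j(B, W) = -4*1 = -4)
-54*O(j(1, 5)) = -(-216)*(1 - 4) = -(-216)*(-3) = -54*12 = -648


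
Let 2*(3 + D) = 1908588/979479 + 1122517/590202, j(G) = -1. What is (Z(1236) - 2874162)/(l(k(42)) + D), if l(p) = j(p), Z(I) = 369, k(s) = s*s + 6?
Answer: 123060172665799044/88844053135 ≈ 1.3851e+6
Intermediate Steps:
k(s) = 6 + s² (k(s) = s² + 6 = 6 + s²)
l(p) = -1
D = -46022537227/42821515908 (D = -3 + (1908588/979479 + 1122517/590202)/2 = -3 + (1908588*(1/979479) + 1122517*(1/590202))/2 = -3 + (636196/326493 + 1122517/590202)/2 = -3 + (½)*(82442010497/21410757954) = -3 + 82442010497/42821515908 = -46022537227/42821515908 ≈ -1.0748)
(Z(1236) - 2874162)/(l(k(42)) + D) = (369 - 2874162)/(-1 - 46022537227/42821515908) = -2873793/(-88844053135/42821515908) = -2873793*(-42821515908/88844053135) = 123060172665799044/88844053135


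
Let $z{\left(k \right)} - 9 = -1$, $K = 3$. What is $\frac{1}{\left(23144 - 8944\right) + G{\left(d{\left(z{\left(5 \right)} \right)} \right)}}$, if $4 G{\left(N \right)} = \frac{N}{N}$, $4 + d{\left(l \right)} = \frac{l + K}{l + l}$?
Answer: $\frac{4}{56801} \approx 7.0421 \cdot 10^{-5}$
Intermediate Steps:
$z{\left(k \right)} = 8$ ($z{\left(k \right)} = 9 - 1 = 8$)
$d{\left(l \right)} = -4 + \frac{3 + l}{2 l}$ ($d{\left(l \right)} = -4 + \frac{l + 3}{l + l} = -4 + \frac{3 + l}{2 l}$)
$G{\left(N \right)} = \frac{1}{4}$ ($G{\left(N \right)} = \frac{N \frac{1}{N}}{4} = \frac{1}{4} \cdot 1 = \frac{1}{4}$)
$\frac{1}{\left(23144 - 8944\right) + G{\left(d{\left(z{\left(5 \right)} \right)} \right)}} = \frac{1}{\left(23144 - 8944\right) + \frac{1}{4}} = \frac{1}{14200 + \frac{1}{4}} = \frac{1}{\frac{56801}{4}} = \frac{4}{56801}$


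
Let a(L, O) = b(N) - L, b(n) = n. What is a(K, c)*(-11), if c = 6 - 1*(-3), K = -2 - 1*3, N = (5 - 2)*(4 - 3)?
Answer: -88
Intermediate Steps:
N = 3 (N = 3*1 = 3)
K = -5 (K = -2 - 3 = -5)
c = 9 (c = 6 + 3 = 9)
a(L, O) = 3 - L
a(K, c)*(-11) = (3 - 1*(-5))*(-11) = (3 + 5)*(-11) = 8*(-11) = -88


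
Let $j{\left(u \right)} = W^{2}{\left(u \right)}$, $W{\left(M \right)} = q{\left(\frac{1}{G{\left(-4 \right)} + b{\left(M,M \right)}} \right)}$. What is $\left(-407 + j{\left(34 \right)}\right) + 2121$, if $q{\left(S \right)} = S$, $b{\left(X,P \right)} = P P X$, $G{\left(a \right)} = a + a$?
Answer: $\frac{2646717005825}{1544175616} \approx 1714.0$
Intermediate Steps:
$G{\left(a \right)} = 2 a$
$b{\left(X,P \right)} = X P^{2}$ ($b{\left(X,P \right)} = P^{2} X = X P^{2}$)
$W{\left(M \right)} = \frac{1}{-8 + M^{3}}$ ($W{\left(M \right)} = \frac{1}{2 \left(-4\right) + M M^{2}} = \frac{1}{-8 + M^{3}}$)
$j{\left(u \right)} = \frac{1}{\left(-8 + u^{3}\right)^{2}}$ ($j{\left(u \right)} = \left(\frac{1}{-8 + u^{3}}\right)^{2} = \frac{1}{\left(-8 + u^{3}\right)^{2}}$)
$\left(-407 + j{\left(34 \right)}\right) + 2121 = \left(-407 + \frac{1}{\left(-8 + 34^{3}\right)^{2}}\right) + 2121 = \left(-407 + \frac{1}{\left(-8 + 39304\right)^{2}}\right) + 2121 = \left(-407 + \frac{1}{1544175616}\right) + 2121 = - \frac{628479475711}{1544175616} + 2121 = \frac{2646717005825}{1544175616}$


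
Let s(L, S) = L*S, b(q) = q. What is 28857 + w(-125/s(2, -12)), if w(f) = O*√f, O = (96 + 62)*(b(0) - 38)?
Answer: 28857 - 7505*√30/3 ≈ 15155.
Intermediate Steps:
O = -6004 (O = (96 + 62)*(0 - 38) = 158*(-38) = -6004)
w(f) = -6004*√f
28857 + w(-125/s(2, -12)) = 28857 - 6004*5*√30/12 = 28857 - 7505*√30/3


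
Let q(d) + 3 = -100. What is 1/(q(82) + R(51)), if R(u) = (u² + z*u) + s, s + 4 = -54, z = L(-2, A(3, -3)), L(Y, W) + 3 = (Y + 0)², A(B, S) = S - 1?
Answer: 1/2491 ≈ 0.00040145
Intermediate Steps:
A(B, S) = -1 + S
q(d) = -103 (q(d) = -3 - 100 = -103)
L(Y, W) = -3 + Y² (L(Y, W) = -3 + (Y + 0)² = -3 + Y²)
z = 1 (z = -3 + (-2)² = -3 + 4 = 1)
s = -58 (s = -4 - 54 = -58)
R(u) = -58 + u + u² (R(u) = (u² + 1*u) - 58 = (u² + u) - 58 = (u + u²) - 58 = -58 + u + u²)
1/(q(82) + R(51)) = 1/(-103 + (-58 + 51 + 51²)) = 1/(-103 + (-58 + 51 + 2601)) = 1/(-103 + 2594) = 1/2491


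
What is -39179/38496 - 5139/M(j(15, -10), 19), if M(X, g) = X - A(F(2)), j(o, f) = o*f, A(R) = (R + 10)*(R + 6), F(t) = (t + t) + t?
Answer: 10246207/731424 ≈ 14.009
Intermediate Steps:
F(t) = 3*t (F(t) = 2*t + t = 3*t)
A(R) = (6 + R)*(10 + R) (A(R) = (10 + R)*(6 + R) = (6 + R)*(10 + R))
j(o, f) = f*o
M(X, g) = -192 + X (M(X, g) = X - (60 + (3*2)**2 + 16*(3*2)) = X - (60 + 6**2 + 16*6) = X - (60 + 36 + 96) = X - 1*192 = X - 192 = -192 + X)
-39179/38496 - 5139/M(j(15, -10), 19) = -39179/38496 - 5139/(-192 - 10*15) = -39179*1/38496 - 5139/(-192 - 150) = -39179/38496 - 5139/(-342) = -39179/38496 - 5139*(-1/342) = -39179/38496 + 571/38 = 10246207/731424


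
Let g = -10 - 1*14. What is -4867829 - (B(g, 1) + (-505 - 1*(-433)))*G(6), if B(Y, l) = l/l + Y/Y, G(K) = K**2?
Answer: -4865309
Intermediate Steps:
g = -24 (g = -10 - 14 = -24)
B(Y, l) = 2 (B(Y, l) = 1 + 1 = 2)
-4867829 - (B(g, 1) + (-505 - 1*(-433)))*G(6) = -4867829 - (2 + (-505 - 1*(-433)))*6**2 = -4867829 - (2 + (-505 + 433))*36 = -4867829 - (2 - 72)*36 = -4867829 - (-70)*36 = -4867829 - 1*(-2520) = -4867829 + 2520 = -4865309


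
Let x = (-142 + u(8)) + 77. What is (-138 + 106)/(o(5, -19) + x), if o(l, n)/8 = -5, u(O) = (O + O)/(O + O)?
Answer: 4/13 ≈ 0.30769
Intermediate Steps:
u(O) = 1 (u(O) = (2*O)/((2*O)) = (2*O)*(1/(2*O)) = 1)
o(l, n) = -40 (o(l, n) = 8*(-5) = -40)
x = -64 (x = (-142 + 1) + 77 = -141 + 77 = -64)
(-138 + 106)/(o(5, -19) + x) = (-138 + 106)/(-40 - 64) = -32/(-104) = -32*(-1/104) = 4/13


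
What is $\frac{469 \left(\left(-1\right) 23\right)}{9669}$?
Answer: $- \frac{10787}{9669} \approx -1.1156$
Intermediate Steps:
$\frac{469 \left(\left(-1\right) 23\right)}{9669} = 469 \left(-23\right) \frac{1}{9669} = \left(-10787\right) \frac{1}{9669} = - \frac{10787}{9669}$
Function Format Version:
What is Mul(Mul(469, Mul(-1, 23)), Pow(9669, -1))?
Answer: Rational(-10787, 9669) ≈ -1.1156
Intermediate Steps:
Mul(Mul(469, Mul(-1, 23)), Pow(9669, -1)) = Mul(Mul(469, -23), Rational(1, 9669)) = Mul(-10787, Rational(1, 9669)) = Rational(-10787, 9669)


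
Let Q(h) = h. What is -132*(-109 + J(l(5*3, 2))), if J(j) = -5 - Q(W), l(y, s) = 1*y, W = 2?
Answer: 15312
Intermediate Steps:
l(y, s) = y
J(j) = -7 (J(j) = -5 - 1*2 = -5 - 2 = -7)
-132*(-109 + J(l(5*3, 2))) = -132*(-109 - 7) = -132*(-116) = 15312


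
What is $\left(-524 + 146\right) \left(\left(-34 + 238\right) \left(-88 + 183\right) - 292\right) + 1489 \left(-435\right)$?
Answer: $-7862979$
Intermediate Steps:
$\left(-524 + 146\right) \left(\left(-34 + 238\right) \left(-88 + 183\right) - 292\right) + 1489 \left(-435\right) = - 378 \left(204 \cdot 95 - 292\right) - 647715 = - 378 \left(19380 - 292\right) - 647715 = \left(-378\right) 19088 - 647715 = -7215264 - 647715 = -7862979$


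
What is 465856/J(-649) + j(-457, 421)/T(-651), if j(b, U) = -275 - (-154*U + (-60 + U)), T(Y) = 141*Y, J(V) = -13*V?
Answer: 42219749570/774440667 ≈ 54.516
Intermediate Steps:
j(b, U) = -215 + 153*U (j(b, U) = -275 - (-60 - 153*U) = -275 + (60 + 153*U) = -215 + 153*U)
465856/J(-649) + j(-457, 421)/T(-651) = 465856/((-13*(-649))) + (-215 + 153*421)/((141*(-651))) = 465856/8437 + (-215 + 64413)/(-91791) = 465856*(1/8437) + 64198*(-1/91791) = 465856/8437 - 64198/91791 = 42219749570/774440667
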